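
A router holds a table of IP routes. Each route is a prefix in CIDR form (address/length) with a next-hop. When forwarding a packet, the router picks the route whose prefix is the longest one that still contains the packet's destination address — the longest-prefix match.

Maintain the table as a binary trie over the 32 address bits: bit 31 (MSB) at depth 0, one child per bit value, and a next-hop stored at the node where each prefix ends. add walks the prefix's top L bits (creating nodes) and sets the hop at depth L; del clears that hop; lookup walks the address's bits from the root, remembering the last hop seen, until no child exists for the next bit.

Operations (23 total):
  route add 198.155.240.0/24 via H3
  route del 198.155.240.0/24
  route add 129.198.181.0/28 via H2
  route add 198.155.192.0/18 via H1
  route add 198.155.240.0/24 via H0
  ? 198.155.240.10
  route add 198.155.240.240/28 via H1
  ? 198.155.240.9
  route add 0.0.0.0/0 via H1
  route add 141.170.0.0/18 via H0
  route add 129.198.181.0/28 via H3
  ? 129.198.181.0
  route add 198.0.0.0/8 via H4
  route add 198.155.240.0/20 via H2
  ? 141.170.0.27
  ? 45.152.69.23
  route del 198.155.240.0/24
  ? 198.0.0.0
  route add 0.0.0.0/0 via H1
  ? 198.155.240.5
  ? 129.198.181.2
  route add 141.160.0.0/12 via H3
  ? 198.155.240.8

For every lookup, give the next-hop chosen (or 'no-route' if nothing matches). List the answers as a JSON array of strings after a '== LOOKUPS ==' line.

Apply in order:
  + 198.155.240.0/24 (H3) depth=24
  del 198.155.240.0/24 (clear depth 24)
  + 129.198.181.0/28 (H2) depth=28
  + 198.155.192.0/18 (H1) depth=18
  + 198.155.240.0/24 (H0) depth=24
  lookup 198.155.240.10: bits 110001101001101111110000 walk d0:-→d1:-→d2:-→d3:-→d4:-→d5:-→d6:-→d7:-→d8:-→d9:-→d10:-→d11:-→d12:-→d13:-→d14:-→d15:-→d16:-→d17:-→d18:H1→d19:-→d20:-→d21:-→d22:-→d23:-→d24:H0 -> H0
  + 198.155.240.240/28 (H1) depth=28
  lookup 198.155.240.9: bits 110001101001101111110000 walk d0:-→d1:-→d2:-→d3:-→d4:-→d5:-→d6:-→d7:-→d8:-→d9:-→d10:-→d11:-→d12:-→d13:-→d14:-→d15:-→d16:-→d17:-→d18:H1→d19:-→d20:-→d21:-→d22:-→d23:-→d24:H0 -> H0
  + 0.0.0.0/0 (H1) depth=0
  + 141.170.0.0/18 (H0) depth=18
  + 129.198.181.0/28 (H3) depth=28
  lookup 129.198.181.0: bits 1000000111000110101101010000 walk d0:H1→d1:-→d2:-→d3:-→d4:-→d5:-→d6:-→d7:-→d8:-→d9:-→d10:-→d11:-→d12:-→d13:-→d14:-→d15:-→d16:-→d17:-→d18:-→d19:-→d20:-→d21:-→d22:-→d23:-→d24:-→d25:-→d26:-→d27:-→d28:H3 -> H3
  + 198.0.0.0/8 (H4) depth=8
  + 198.155.240.0/20 (H2) depth=20
  lookup 141.170.0.27: bits 100011011010101000 walk d0:H1→d1:-→d2:-→d3:-→d4:-→d5:-→d6:-→d7:-→d8:-→d9:-→d10:-→d11:-→d12:-→d13:-→d14:-→d15:-→d16:-→d17:-→d18:H0 -> H0
  lookup 45.152.69.23: bits ε walk d0:H1 -> H1
  del 198.155.240.0/24 (clear depth 24)
  lookup 198.0.0.0: bits 11000110 walk d0:H1→d1:-→d2:-→d3:-→d4:-→d5:-→d6:-→d7:-→d8:H4 -> H4
  + 0.0.0.0/0 (H1) depth=0
  lookup 198.155.240.5: bits 110001101001101111110000 walk d0:H1→d1:-→d2:-→d3:-→d4:-→d5:-→d6:-→d7:-→d8:H4→d9:-→d10:-→d11:-→d12:-→d13:-→d14:-→d15:-→d16:-→d17:-→d18:H1→d19:-→d20:H2→d21:-→d22:-→d23:-→d24:- -> H2
  lookup 129.198.181.2: bits 1000000111000110101101010000 walk d0:H1→d1:-→d2:-→d3:-→d4:-→d5:-→d6:-→d7:-→d8:-→d9:-→d10:-→d11:-→d12:-→d13:-→d14:-→d15:-→d16:-→d17:-→d18:-→d19:-→d20:-→d21:-→d22:-→d23:-→d24:-→d25:-→d26:-→d27:-→d28:H3 -> H3
  + 141.160.0.0/12 (H3) depth=12
  lookup 198.155.240.8: bits 110001101001101111110000 walk d0:H1→d1:-→d2:-→d3:-→d4:-→d5:-→d6:-→d7:-→d8:H4→d9:-→d10:-→d11:-→d12:-→d13:-→d14:-→d15:-→d16:-→d17:-→d18:H1→d19:-→d20:H2→d21:-→d22:-→d23:-→d24:- -> H2

== LOOKUPS ==
["H0","H0","H3","H0","H1","H4","H2","H3","H2"]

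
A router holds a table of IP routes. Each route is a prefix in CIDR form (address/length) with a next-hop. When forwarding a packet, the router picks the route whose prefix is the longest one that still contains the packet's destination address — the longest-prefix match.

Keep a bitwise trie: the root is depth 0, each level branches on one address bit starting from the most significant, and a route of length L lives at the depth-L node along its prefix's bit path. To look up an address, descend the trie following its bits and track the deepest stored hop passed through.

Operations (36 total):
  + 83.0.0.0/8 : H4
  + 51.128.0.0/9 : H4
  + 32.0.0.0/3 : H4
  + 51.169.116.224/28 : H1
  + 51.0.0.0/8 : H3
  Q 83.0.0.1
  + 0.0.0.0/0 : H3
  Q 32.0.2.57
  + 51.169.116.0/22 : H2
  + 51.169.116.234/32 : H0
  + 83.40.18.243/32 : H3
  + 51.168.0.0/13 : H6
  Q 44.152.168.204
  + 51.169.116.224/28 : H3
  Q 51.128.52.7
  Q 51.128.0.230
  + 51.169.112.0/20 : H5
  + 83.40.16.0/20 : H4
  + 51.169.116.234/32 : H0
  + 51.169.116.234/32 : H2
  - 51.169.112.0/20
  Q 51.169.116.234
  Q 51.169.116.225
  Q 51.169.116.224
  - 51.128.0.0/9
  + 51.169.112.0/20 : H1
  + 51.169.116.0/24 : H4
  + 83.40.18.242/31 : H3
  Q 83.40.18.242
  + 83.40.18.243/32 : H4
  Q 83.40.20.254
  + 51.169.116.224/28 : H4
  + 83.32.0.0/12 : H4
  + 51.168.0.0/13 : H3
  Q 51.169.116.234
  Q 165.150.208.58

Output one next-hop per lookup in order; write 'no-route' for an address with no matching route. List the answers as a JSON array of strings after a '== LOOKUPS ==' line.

Apply in order:
  + 83.0.0.0/8 (H4) depth=8
  + 51.128.0.0/9 (H4) depth=9
  + 32.0.0.0/3 (H4) depth=3
  + 51.169.116.224/28 (H1) depth=28
  + 51.0.0.0/8 (H3) depth=8
  Q 83.0.0.1: descend 01010011 ; hops seen [H4] ; pick H4
  + 0.0.0.0/0 (H3) depth=0
  Q 32.0.2.57: descend 001 ; hops seen [H3,H4] ; pick H4
  + 51.169.116.0/22 (H2) depth=22
  + 51.169.116.234/32 (H0) depth=32
  + 83.40.18.243/32 (H3) depth=32
  + 51.168.0.0/13 (H6) depth=13
  Q 44.152.168.204: descend 001 ; hops seen [H3,H4] ; pick H4
  + 51.169.116.224/28 (H3) depth=28
  Q 51.128.52.7: descend 0011001110 ; hops seen [H3,H4,H3,H4] ; pick H4
  Q 51.128.0.230: descend 0011001110 ; hops seen [H3,H4,H3,H4] ; pick H4
  + 51.169.112.0/20 (H5) depth=20
  + 83.40.16.0/20 (H4) depth=20
  + 51.169.116.234/32 (H0) depth=32
  + 51.169.116.234/32 (H2) depth=32
  - 51.169.112.0/20 clear@20
  Q 51.169.116.234: descend 00110011101010010111010011101010 ; hops seen [H3,H4,H3,H4,H6,H2,H3,H2] ; pick H2
  Q 51.169.116.225: descend 0011001110101001011101001110 ; hops seen [H3,H4,H3,H4,H6,H2,H3] ; pick H3
  Q 51.169.116.224: descend 0011001110101001011101001110 ; hops seen [H3,H4,H3,H4,H6,H2,H3] ; pick H3
  - 51.128.0.0/9 clear@9
  + 51.169.112.0/20 (H1) depth=20
  + 51.169.116.0/24 (H4) depth=24
  + 83.40.18.242/31 (H3) depth=31
  Q 83.40.18.242: descend 0101001100101000000100101111001 ; hops seen [H3,H4,H4,H3] ; pick H3
  + 83.40.18.243/32 (H4) depth=32
  Q 83.40.20.254: descend 010100110010100000010 ; hops seen [H3,H4,H4] ; pick H4
  + 51.169.116.224/28 (H4) depth=28
  + 83.32.0.0/12 (H4) depth=12
  + 51.168.0.0/13 (H3) depth=13
  Q 51.169.116.234: descend 00110011101010010111010011101010 ; hops seen [H3,H4,H3,H3,H1,H2,H4,H4,H2] ; pick H2
  Q 165.150.208.58: descend ε ; hops seen [H3] ; pick H3

== LOOKUPS ==
["H4","H4","H4","H4","H4","H2","H3","H3","H3","H4","H2","H3"]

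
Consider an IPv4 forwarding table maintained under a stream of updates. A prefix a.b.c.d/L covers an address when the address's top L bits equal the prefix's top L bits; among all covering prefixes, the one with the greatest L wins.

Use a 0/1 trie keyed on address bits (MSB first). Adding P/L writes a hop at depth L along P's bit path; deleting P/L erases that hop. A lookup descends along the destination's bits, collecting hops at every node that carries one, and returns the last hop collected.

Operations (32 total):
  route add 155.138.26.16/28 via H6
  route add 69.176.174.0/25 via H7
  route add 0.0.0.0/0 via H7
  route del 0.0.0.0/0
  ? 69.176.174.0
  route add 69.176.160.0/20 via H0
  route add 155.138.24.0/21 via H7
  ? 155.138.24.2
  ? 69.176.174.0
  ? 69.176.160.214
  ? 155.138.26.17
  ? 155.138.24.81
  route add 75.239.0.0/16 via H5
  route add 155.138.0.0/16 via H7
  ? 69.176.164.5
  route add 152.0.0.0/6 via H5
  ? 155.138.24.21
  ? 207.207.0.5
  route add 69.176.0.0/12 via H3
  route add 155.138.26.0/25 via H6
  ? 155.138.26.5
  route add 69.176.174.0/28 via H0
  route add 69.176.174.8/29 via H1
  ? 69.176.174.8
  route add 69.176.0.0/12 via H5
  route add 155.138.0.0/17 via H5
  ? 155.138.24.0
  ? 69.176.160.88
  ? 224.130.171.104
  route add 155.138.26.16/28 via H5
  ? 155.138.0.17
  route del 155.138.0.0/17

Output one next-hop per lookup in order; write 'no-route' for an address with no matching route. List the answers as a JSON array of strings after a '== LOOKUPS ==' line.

Trace:
  + 155.138.26.16/28 (H6) depth=28
  + 69.176.174.0/25 (H7) depth=25
  + 0.0.0.0/0 (H7) depth=0
  - 0.0.0.0/0 clear@0
  Q 69.176.174.0: descend 0100010110110000101011100 ; hops seen [H7] ; pick H7
  + 69.176.160.0/20 (H0) depth=20
  + 155.138.24.0/21 (H7) depth=21
  Q 155.138.24.2: descend 1001101110001010000110 ; hops seen [H7] ; pick H7
  Q 69.176.174.0: descend 0100010110110000101011100 ; hops seen [H0,H7] ; pick H7
  Q 69.176.160.214: descend 01000101101100001010 ; hops seen [H0] ; pick H0
  Q 155.138.26.17: descend 1001101110001010000110100001 ; hops seen [H7,H6] ; pick H6
  Q 155.138.24.81: descend 1001101110001010000110 ; hops seen [H7] ; pick H7
  + 75.239.0.0/16 (H5) depth=16
  + 155.138.0.0/16 (H7) depth=16
  Q 69.176.164.5: descend 01000101101100001010 ; hops seen [H0] ; pick H0
  + 152.0.0.0/6 (H5) depth=6
  Q 155.138.24.21: descend 1001101110001010000110 ; hops seen [H5,H7,H7] ; pick H7
  Q 207.207.0.5: descend 1 ; hops seen [∅] ; pick no-route
  + 69.176.0.0/12 (H3) depth=12
  + 155.138.26.0/25 (H6) depth=25
  Q 155.138.26.5: descend 100110111000101000011010000 ; hops seen [H5,H7,H7,H6] ; pick H6
  + 69.176.174.0/28 (H0) depth=28
  + 69.176.174.8/29 (H1) depth=29
  Q 69.176.174.8: descend 01000101101100001010111000001 ; hops seen [H3,H0,H7,H0,H1] ; pick H1
  + 69.176.0.0/12 (H5) depth=12
  + 155.138.0.0/17 (H5) depth=17
  Q 155.138.24.0: descend 1001101110001010000110 ; hops seen [H5,H7,H5,H7] ; pick H7
  Q 69.176.160.88: descend 01000101101100001010 ; hops seen [H5,H0] ; pick H0
  Q 224.130.171.104: descend 1 ; hops seen [∅] ; pick no-route
  + 155.138.26.16/28 (H5) depth=28
  Q 155.138.0.17: descend 1001101110001010000 ; hops seen [H5,H7,H5] ; pick H5
  - 155.138.0.0/17 clear@17

== LOOKUPS ==
["H7","H7","H7","H0","H6","H7","H0","H7","no-route","H6","H1","H7","H0","no-route","H5"]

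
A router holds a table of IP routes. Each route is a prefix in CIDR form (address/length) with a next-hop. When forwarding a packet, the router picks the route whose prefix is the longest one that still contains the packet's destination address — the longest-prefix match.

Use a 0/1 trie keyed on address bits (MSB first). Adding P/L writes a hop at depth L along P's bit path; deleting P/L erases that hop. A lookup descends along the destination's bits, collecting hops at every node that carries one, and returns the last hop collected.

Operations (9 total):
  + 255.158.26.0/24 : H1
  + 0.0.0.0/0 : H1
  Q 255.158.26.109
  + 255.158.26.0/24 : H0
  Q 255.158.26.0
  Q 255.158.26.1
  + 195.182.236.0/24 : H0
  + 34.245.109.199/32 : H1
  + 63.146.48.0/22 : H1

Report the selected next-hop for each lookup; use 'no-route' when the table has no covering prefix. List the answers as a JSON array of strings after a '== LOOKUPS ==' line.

Trace:
  + 255.158.26.0/24 (H1) depth=24
  + 0.0.0.0/0 (H1) depth=0
  lookup 255.158.26.109: bits 111111111001111000011010 walk d0:H1→d1:-→d2:-→d3:-→d4:-→d5:-→d6:-→d7:-→d8:-→d9:-→d10:-→d11:-→d12:-→d13:-→d14:-→d15:-→d16:-→d17:-→d18:-→d19:-→d20:-→d21:-→d22:-→d23:-→d24:H1 -> H1
  + 255.158.26.0/24 (H0) depth=24
  lookup 255.158.26.0: bits 111111111001111000011010 walk d0:H1→d1:-→d2:-→d3:-→d4:-→d5:-→d6:-→d7:-→d8:-→d9:-→d10:-→d11:-→d12:-→d13:-→d14:-→d15:-→d16:-→d17:-→d18:-→d19:-→d20:-→d21:-→d22:-→d23:-→d24:H0 -> H0
  lookup 255.158.26.1: bits 111111111001111000011010 walk d0:H1→d1:-→d2:-→d3:-→d4:-→d5:-→d6:-→d7:-→d8:-→d9:-→d10:-→d11:-→d12:-→d13:-→d14:-→d15:-→d16:-→d17:-→d18:-→d19:-→d20:-→d21:-→d22:-→d23:-→d24:H0 -> H0
  + 195.182.236.0/24 (H0) depth=24
  + 34.245.109.199/32 (H1) depth=32
  + 63.146.48.0/22 (H1) depth=22

== LOOKUPS ==
["H1","H0","H0"]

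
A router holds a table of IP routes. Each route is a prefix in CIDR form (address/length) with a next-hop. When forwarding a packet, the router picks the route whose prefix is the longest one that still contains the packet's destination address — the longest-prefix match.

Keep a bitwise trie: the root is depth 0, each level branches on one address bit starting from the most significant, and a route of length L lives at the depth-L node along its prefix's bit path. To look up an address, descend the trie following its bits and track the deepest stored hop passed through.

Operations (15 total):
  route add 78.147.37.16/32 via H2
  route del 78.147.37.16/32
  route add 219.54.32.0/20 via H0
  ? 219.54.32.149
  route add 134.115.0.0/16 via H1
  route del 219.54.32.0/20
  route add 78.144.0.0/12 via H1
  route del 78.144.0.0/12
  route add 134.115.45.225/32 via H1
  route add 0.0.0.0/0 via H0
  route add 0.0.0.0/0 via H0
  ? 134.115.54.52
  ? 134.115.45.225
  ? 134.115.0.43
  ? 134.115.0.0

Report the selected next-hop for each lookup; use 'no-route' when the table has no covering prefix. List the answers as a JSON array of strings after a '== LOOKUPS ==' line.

Process each operation:
  add 78.147.37.16/32 -> H2 at depth 32
  del 78.147.37.16/32 (clear depth 32)
  add 219.54.32.0/20 -> H0 at depth 20
  ? 219.54.32.149  path d0:-→d1:-→d2:-→d3:-→d4:-→d5:-→d6:-→d7:-→d8:-→d9:-→d10:-→d11:-→d12:-→d13:-→d14:-→d15:-→d16:-→d17:-→d18:-→d19:-→d20:H0  best=H0
  add 134.115.0.0/16 -> H1 at depth 16
  del 219.54.32.0/20 (clear depth 20)
  add 78.144.0.0/12 -> H1 at depth 12
  del 78.144.0.0/12 (clear depth 12)
  add 134.115.45.225/32 -> H1 at depth 32
  add 0.0.0.0/0 -> H0 at depth 0
  add 0.0.0.0/0 -> H0 at depth 0
  ? 134.115.54.52  path d0:H0→d1:-→d2:-→d3:-→d4:-→d5:-→d6:-→d7:-→d8:-→d9:-→d10:-→d11:-→d12:-→d13:-→d14:-→d15:-→d16:H1→d17:-→d18:-→d19:-  best=H1
  ? 134.115.45.225  path d0:H0→d1:-→d2:-→d3:-→d4:-→d5:-→d6:-→d7:-→d8:-→d9:-→d10:-→d11:-→d12:-→d13:-→d14:-→d15:-→d16:H1→d17:-→d18:-→d19:-→d20:-→d21:-→d22:-→d23:-→d24:-→d25:-→d26:-→d27:-→d28:-→d29:-→d30:-→d31:-→d32:H1  best=H1
  ? 134.115.0.43  path d0:H0→d1:-→d2:-→d3:-→d4:-→d5:-→d6:-→d7:-→d8:-→d9:-→d10:-→d11:-→d12:-→d13:-→d14:-→d15:-→d16:H1→d17:-→d18:-  best=H1
  ? 134.115.0.0  path d0:H0→d1:-→d2:-→d3:-→d4:-→d5:-→d6:-→d7:-→d8:-→d9:-→d10:-→d11:-→d12:-→d13:-→d14:-→d15:-→d16:H1→d17:-→d18:-  best=H1

== LOOKUPS ==
["H0","H1","H1","H1","H1"]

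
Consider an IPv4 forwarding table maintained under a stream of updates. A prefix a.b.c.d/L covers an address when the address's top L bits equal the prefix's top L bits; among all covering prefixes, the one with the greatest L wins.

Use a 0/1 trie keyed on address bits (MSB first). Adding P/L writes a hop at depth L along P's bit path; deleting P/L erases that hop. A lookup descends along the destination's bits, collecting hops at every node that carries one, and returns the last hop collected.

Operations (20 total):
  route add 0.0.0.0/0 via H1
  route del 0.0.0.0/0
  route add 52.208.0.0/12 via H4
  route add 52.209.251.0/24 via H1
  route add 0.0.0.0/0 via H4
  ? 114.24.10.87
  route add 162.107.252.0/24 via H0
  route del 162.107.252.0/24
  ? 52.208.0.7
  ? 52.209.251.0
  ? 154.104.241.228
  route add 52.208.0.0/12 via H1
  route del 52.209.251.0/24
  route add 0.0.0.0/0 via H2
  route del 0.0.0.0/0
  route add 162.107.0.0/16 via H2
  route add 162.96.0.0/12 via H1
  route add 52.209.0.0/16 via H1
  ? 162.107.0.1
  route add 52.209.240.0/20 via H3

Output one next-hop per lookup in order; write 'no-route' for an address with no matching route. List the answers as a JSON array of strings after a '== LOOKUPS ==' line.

Process each operation:
  add 0.0.0.0/0 -> H1 at depth 0
  - 0.0.0.0/0 clear@0
  add 52.208.0.0/12 -> H4 at depth 12
  add 52.209.251.0/24 -> H1 at depth 24
  add 0.0.0.0/0 -> H4 at depth 0
  lookup 114.24.10.87: bits 0 walk d0:H4→d1:- -> H4
  add 162.107.252.0/24 -> H0 at depth 24
  - 162.107.252.0/24 clear@24
  lookup 52.208.0.7: bits 001101001101000 walk d0:H4→d1:-→d2:-→d3:-→d4:-→d5:-→d6:-→d7:-→d8:-→d9:-→d10:-→d11:-→d12:H4→d13:-→d14:-→d15:- -> H4
  lookup 52.209.251.0: bits 001101001101000111111011 walk d0:H4→d1:-→d2:-→d3:-→d4:-→d5:-→d6:-→d7:-→d8:-→d9:-→d10:-→d11:-→d12:H4→d13:-→d14:-→d15:-→d16:-→d17:-→d18:-→d19:-→d20:-→d21:-→d22:-→d23:-→d24:H1 -> H1
  lookup 154.104.241.228: bits 10 walk d0:H4→d1:-→d2:- -> H4
  add 52.208.0.0/12 -> H1 at depth 12
  - 52.209.251.0/24 clear@24
  add 0.0.0.0/0 -> H2 at depth 0
  - 0.0.0.0/0 clear@0
  add 162.107.0.0/16 -> H2 at depth 16
  add 162.96.0.0/12 -> H1 at depth 12
  add 52.209.0.0/16 -> H1 at depth 16
  lookup 162.107.0.1: bits 1010001001101011 walk d0:-→d1:-→d2:-→d3:-→d4:-→d5:-→d6:-→d7:-→d8:-→d9:-→d10:-→d11:-→d12:H1→d13:-→d14:-→d15:-→d16:H2 -> H2
  add 52.209.240.0/20 -> H3 at depth 20

== LOOKUPS ==
["H4","H4","H1","H4","H2"]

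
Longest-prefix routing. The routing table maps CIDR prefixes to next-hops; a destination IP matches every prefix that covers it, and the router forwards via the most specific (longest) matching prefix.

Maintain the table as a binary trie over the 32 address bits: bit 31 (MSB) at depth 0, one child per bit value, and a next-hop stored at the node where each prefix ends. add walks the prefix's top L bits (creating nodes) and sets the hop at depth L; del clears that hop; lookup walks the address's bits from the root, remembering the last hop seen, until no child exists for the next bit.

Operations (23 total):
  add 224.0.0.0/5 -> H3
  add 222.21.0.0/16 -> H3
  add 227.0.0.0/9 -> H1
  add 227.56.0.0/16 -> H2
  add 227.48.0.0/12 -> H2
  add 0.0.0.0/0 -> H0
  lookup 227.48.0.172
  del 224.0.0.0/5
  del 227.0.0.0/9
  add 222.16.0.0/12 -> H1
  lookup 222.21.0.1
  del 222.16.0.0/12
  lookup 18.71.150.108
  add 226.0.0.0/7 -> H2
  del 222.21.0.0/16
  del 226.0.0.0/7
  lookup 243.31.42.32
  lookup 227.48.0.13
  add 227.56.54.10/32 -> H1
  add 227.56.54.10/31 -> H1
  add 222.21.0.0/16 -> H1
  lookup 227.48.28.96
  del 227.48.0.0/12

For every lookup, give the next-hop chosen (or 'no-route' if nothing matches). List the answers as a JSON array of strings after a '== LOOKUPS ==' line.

Process each operation:
  + 224.0.0.0/5 (H3) depth=5
  + 222.21.0.0/16 (H3) depth=16
  + 227.0.0.0/9 (H1) depth=9
  + 227.56.0.0/16 (H2) depth=16
  + 227.48.0.0/12 (H2) depth=12
  + 0.0.0.0/0 (H0) depth=0
  lookup 227.48.0.172: bits 111000110011 walk d0:H0→d1:-→d2:-→d3:-→d4:-→d5:H3→d6:-→d7:-→d8:-→d9:H1→d10:-→d11:-→d12:H2 -> H2
  - 224.0.0.0/5 clear@5
  - 227.0.0.0/9 clear@9
  + 222.16.0.0/12 (H1) depth=12
  lookup 222.21.0.1: bits 1101111000010101 walk d0:H0→d1:-→d2:-→d3:-→d4:-→d5:-→d6:-→d7:-→d8:-→d9:-→d10:-→d11:-→d12:H1→d13:-→d14:-→d15:-→d16:H3 -> H3
  - 222.16.0.0/12 clear@12
  lookup 18.71.150.108: bits ε walk d0:H0 -> H0
  + 226.0.0.0/7 (H2) depth=7
  - 222.21.0.0/16 clear@16
  - 226.0.0.0/7 clear@7
  lookup 243.31.42.32: bits 111 walk d0:H0→d1:-→d2:-→d3:- -> H0
  lookup 227.48.0.13: bits 111000110011 walk d0:H0→d1:-→d2:-→d3:-→d4:-→d5:-→d6:-→d7:-→d8:-→d9:-→d10:-→d11:-→d12:H2 -> H2
  + 227.56.54.10/32 (H1) depth=32
  + 227.56.54.10/31 (H1) depth=31
  + 222.21.0.0/16 (H1) depth=16
  lookup 227.48.28.96: bits 111000110011 walk d0:H0→d1:-→d2:-→d3:-→d4:-→d5:-→d6:-→d7:-→d8:-→d9:-→d10:-→d11:-→d12:H2 -> H2
  - 227.48.0.0/12 clear@12

== LOOKUPS ==
["H2","H3","H0","H0","H2","H2"]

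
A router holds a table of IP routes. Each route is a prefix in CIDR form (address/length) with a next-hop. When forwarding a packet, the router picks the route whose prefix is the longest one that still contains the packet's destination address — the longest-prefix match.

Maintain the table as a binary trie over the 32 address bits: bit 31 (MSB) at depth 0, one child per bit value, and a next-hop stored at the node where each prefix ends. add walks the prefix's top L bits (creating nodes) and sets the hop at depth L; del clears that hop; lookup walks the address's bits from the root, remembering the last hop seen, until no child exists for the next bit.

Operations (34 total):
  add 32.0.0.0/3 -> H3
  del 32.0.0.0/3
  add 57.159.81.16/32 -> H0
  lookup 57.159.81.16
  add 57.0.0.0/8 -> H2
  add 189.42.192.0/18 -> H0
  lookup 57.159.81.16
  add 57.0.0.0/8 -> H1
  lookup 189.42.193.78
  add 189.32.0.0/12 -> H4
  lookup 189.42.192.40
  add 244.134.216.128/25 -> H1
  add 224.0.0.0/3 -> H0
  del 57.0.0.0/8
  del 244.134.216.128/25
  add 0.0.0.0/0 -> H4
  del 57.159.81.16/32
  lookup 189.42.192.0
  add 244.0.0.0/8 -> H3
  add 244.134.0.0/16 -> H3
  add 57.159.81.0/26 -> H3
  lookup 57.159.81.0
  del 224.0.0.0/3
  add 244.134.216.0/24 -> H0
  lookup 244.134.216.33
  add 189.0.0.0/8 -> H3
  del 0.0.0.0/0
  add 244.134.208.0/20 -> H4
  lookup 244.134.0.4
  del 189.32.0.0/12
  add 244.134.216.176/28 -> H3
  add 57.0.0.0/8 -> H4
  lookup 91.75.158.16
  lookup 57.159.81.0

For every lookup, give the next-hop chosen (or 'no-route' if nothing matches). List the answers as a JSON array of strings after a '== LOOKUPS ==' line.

Apply in order:
  add 32.0.0.0/3 -> H3 at depth 3
  - 32.0.0.0/3 clear@3
  add 57.159.81.16/32 -> H0 at depth 32
  Q 57.159.81.16: descend 00111001100111110101000100010000 ; hops seen [H0] ; pick H0
  add 57.0.0.0/8 -> H2 at depth 8
  add 189.42.192.0/18 -> H0 at depth 18
  Q 57.159.81.16: descend 00111001100111110101000100010000 ; hops seen [H2,H0] ; pick H0
  add 57.0.0.0/8 -> H1 at depth 8
  Q 189.42.193.78: descend 101111010010101011 ; hops seen [H0] ; pick H0
  add 189.32.0.0/12 -> H4 at depth 12
  Q 189.42.192.40: descend 101111010010101011 ; hops seen [H4,H0] ; pick H0
  add 244.134.216.128/25 -> H1 at depth 25
  add 224.0.0.0/3 -> H0 at depth 3
  - 57.0.0.0/8 clear@8
  - 244.134.216.128/25 clear@25
  add 0.0.0.0/0 -> H4 at depth 0
  - 57.159.81.16/32 clear@32
  Q 189.42.192.0: descend 101111010010101011 ; hops seen [H4,H4,H0] ; pick H0
  add 244.0.0.0/8 -> H3 at depth 8
  add 244.134.0.0/16 -> H3 at depth 16
  add 57.159.81.0/26 -> H3 at depth 26
  Q 57.159.81.0: descend 001110011001111101010001000 ; hops seen [H4,H3] ; pick H3
  - 224.0.0.0/3 clear@3
  add 244.134.216.0/24 -> H0 at depth 24
  Q 244.134.216.33: descend 111101001000011011011000 ; hops seen [H4,H3,H3,H0] ; pick H0
  add 189.0.0.0/8 -> H3 at depth 8
  - 0.0.0.0/0 clear@0
  add 244.134.208.0/20 -> H4 at depth 20
  Q 244.134.0.4: descend 1111010010000110 ; hops seen [H3,H3] ; pick H3
  - 189.32.0.0/12 clear@12
  add 244.134.216.176/28 -> H3 at depth 28
  add 57.0.0.0/8 -> H4 at depth 8
  Q 91.75.158.16: descend 0 ; hops seen [∅] ; pick no-route
  Q 57.159.81.0: descend 001110011001111101010001000 ; hops seen [H4,H3] ; pick H3

== LOOKUPS ==
["H0","H0","H0","H0","H0","H3","H0","H3","no-route","H3"]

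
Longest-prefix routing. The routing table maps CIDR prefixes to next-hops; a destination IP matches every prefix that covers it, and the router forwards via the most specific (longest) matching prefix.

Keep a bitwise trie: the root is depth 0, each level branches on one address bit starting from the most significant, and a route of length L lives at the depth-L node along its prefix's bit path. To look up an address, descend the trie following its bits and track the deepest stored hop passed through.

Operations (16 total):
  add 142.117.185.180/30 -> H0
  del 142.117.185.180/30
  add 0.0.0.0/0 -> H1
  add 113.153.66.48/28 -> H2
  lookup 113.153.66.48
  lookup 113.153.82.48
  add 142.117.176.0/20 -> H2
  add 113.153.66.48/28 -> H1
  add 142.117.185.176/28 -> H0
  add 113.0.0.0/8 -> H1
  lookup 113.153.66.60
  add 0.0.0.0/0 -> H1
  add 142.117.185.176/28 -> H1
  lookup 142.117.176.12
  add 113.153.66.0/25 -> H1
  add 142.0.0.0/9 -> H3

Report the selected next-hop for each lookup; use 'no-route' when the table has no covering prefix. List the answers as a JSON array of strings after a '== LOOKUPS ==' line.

Apply in order:
  add 142.117.185.180/30 -> H0 at depth 30
  - 142.117.185.180/30 clear@30
  add 0.0.0.0/0 -> H1 at depth 0
  add 113.153.66.48/28 -> H2 at depth 28
  ? 113.153.66.48  path d0:H1→d1:-→d2:-→d3:-→d4:-→d5:-→d6:-→d7:-→d8:-→d9:-→d10:-→d11:-→d12:-→d13:-→d14:-→d15:-→d16:-→d17:-→d18:-→d19:-→d20:-→d21:-→d22:-→d23:-→d24:-→d25:-→d26:-→d27:-→d28:H2  best=H2
  ? 113.153.82.48  path d0:H1→d1:-→d2:-→d3:-→d4:-→d5:-→d6:-→d7:-→d8:-→d9:-→d10:-→d11:-→d12:-→d13:-→d14:-→d15:-→d16:-→d17:-→d18:-→d19:-  best=H1
  add 142.117.176.0/20 -> H2 at depth 20
  add 113.153.66.48/28 -> H1 at depth 28
  add 142.117.185.176/28 -> H0 at depth 28
  add 113.0.0.0/8 -> H1 at depth 8
  ? 113.153.66.60  path d0:H1→d1:-→d2:-→d3:-→d4:-→d5:-→d6:-→d7:-→d8:H1→d9:-→d10:-→d11:-→d12:-→d13:-→d14:-→d15:-→d16:-→d17:-→d18:-→d19:-→d20:-→d21:-→d22:-→d23:-→d24:-→d25:-→d26:-→d27:-→d28:H1  best=H1
  add 0.0.0.0/0 -> H1 at depth 0
  add 142.117.185.176/28 -> H1 at depth 28
  ? 142.117.176.12  path d0:H1→d1:-→d2:-→d3:-→d4:-→d5:-→d6:-→d7:-→d8:-→d9:-→d10:-→d11:-→d12:-→d13:-→d14:-→d15:-→d16:-→d17:-→d18:-→d19:-→d20:H2  best=H2
  add 113.153.66.0/25 -> H1 at depth 25
  add 142.0.0.0/9 -> H3 at depth 9

== LOOKUPS ==
["H2","H1","H1","H2"]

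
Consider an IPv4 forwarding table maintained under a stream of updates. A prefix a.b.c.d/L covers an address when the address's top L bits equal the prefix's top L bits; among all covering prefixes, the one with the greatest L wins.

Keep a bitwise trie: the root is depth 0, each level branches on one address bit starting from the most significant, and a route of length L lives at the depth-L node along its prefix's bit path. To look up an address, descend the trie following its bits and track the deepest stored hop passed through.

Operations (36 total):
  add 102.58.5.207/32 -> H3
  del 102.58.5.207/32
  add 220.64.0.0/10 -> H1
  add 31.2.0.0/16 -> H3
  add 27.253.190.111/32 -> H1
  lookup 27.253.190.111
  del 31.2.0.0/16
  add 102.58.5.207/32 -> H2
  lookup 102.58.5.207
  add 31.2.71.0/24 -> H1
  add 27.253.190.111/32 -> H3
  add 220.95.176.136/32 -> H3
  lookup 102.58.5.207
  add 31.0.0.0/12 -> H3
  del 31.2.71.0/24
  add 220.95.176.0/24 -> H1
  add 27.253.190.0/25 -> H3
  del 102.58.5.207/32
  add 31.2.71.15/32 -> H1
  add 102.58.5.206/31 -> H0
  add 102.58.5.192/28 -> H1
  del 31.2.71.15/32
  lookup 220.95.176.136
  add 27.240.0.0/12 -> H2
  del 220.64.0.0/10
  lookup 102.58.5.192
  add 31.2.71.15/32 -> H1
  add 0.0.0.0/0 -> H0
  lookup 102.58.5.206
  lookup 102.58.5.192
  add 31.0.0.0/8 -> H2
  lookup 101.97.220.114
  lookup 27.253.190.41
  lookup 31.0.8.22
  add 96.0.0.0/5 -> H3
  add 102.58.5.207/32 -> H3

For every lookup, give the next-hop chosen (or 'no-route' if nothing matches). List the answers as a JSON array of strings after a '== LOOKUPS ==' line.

Process each operation:
  + 102.58.5.207/32 (H3) depth=32
  del 102.58.5.207/32 (clear depth 32)
  + 220.64.0.0/10 (H1) depth=10
  + 31.2.0.0/16 (H3) depth=16
  + 27.253.190.111/32 (H1) depth=32
  Q 27.253.190.111: descend 00011011111111011011111001101111 ; hops seen [H1] ; pick H1
  del 31.2.0.0/16 (clear depth 16)
  + 102.58.5.207/32 (H2) depth=32
  Q 102.58.5.207: descend 01100110001110100000010111001111 ; hops seen [H2] ; pick H2
  + 31.2.71.0/24 (H1) depth=24
  + 27.253.190.111/32 (H3) depth=32
  + 220.95.176.136/32 (H3) depth=32
  Q 102.58.5.207: descend 01100110001110100000010111001111 ; hops seen [H2] ; pick H2
  + 31.0.0.0/12 (H3) depth=12
  del 31.2.71.0/24 (clear depth 24)
  + 220.95.176.0/24 (H1) depth=24
  + 27.253.190.0/25 (H3) depth=25
  del 102.58.5.207/32 (clear depth 32)
  + 31.2.71.15/32 (H1) depth=32
  + 102.58.5.206/31 (H0) depth=31
  + 102.58.5.192/28 (H1) depth=28
  del 31.2.71.15/32 (clear depth 32)
  Q 220.95.176.136: descend 11011100010111111011000010001000 ; hops seen [H1,H1,H3] ; pick H3
  + 27.240.0.0/12 (H2) depth=12
  del 220.64.0.0/10 (clear depth 10)
  Q 102.58.5.192: descend 0110011000111010000001011100 ; hops seen [H1] ; pick H1
  + 31.2.71.15/32 (H1) depth=32
  + 0.0.0.0/0 (H0) depth=0
  Q 102.58.5.206: descend 0110011000111010000001011100111 ; hops seen [H0,H1,H0] ; pick H0
  Q 102.58.5.192: descend 0110011000111010000001011100 ; hops seen [H0,H1] ; pick H1
  + 31.0.0.0/8 (H2) depth=8
  Q 101.97.220.114: descend 011001 ; hops seen [H0] ; pick H0
  Q 27.253.190.41: descend 0001101111111101101111100 ; hops seen [H0,H2,H3] ; pick H3
  Q 31.0.8.22: descend 00011111000000 ; hops seen [H0,H2,H3] ; pick H3
  + 96.0.0.0/5 (H3) depth=5
  + 102.58.5.207/32 (H3) depth=32

== LOOKUPS ==
["H1","H2","H2","H3","H1","H0","H1","H0","H3","H3"]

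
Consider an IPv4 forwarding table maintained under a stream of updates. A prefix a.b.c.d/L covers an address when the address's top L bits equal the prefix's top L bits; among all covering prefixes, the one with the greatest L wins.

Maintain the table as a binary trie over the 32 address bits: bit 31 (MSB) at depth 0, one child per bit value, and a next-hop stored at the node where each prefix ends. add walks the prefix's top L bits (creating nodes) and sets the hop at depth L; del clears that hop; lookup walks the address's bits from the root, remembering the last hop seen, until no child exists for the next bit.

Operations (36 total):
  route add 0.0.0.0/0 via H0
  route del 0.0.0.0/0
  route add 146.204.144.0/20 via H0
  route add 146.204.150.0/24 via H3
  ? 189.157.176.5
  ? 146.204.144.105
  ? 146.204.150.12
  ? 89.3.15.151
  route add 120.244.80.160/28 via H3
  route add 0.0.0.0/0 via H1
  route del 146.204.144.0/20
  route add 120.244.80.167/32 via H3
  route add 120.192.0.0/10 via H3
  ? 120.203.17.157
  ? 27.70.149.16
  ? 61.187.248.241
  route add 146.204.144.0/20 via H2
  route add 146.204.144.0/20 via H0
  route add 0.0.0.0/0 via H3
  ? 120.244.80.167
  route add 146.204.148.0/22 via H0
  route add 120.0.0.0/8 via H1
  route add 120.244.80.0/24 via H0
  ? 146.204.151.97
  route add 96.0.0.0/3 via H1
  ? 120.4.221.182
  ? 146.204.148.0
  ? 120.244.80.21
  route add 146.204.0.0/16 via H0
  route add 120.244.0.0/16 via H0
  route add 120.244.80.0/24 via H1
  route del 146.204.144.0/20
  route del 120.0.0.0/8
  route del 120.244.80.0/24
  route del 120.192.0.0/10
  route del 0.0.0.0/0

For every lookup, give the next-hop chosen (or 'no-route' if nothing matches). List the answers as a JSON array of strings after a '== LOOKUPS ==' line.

Trace:
  + 0.0.0.0/0 (H0) depth=0
  - 0.0.0.0/0 clear@0
  + 146.204.144.0/20 (H0) depth=20
  + 146.204.150.0/24 (H3) depth=24
  Q 189.157.176.5: descend 10 ; hops seen [∅] ; pick no-route
  Q 146.204.144.105: descend 100100101100110010010 ; hops seen [H0] ; pick H0
  Q 146.204.150.12: descend 100100101100110010010110 ; hops seen [H0,H3] ; pick H3
  Q 89.3.15.151: descend ε ; hops seen [∅] ; pick no-route
  + 120.244.80.160/28 (H3) depth=28
  + 0.0.0.0/0 (H1) depth=0
  - 146.204.144.0/20 clear@20
  + 120.244.80.167/32 (H3) depth=32
  + 120.192.0.0/10 (H3) depth=10
  Q 120.203.17.157: descend 0111100011 ; hops seen [H1,H3] ; pick H3
  Q 27.70.149.16: descend 0 ; hops seen [H1] ; pick H1
  Q 61.187.248.241: descend 0 ; hops seen [H1] ; pick H1
  + 146.204.144.0/20 (H2) depth=20
  + 146.204.144.0/20 (H0) depth=20
  + 0.0.0.0/0 (H3) depth=0
  Q 120.244.80.167: descend 01111000111101000101000010100111 ; hops seen [H3,H3,H3,H3] ; pick H3
  + 146.204.148.0/22 (H0) depth=22
  + 120.0.0.0/8 (H1) depth=8
  + 120.244.80.0/24 (H0) depth=24
  Q 146.204.151.97: descend 10010010110011001001011 ; hops seen [H3,H0,H0] ; pick H0
  + 96.0.0.0/3 (H1) depth=3
  Q 120.4.221.182: descend 01111000 ; hops seen [H3,H1,H1] ; pick H1
  Q 146.204.148.0: descend 1001001011001100100101 ; hops seen [H3,H0,H0] ; pick H0
  Q 120.244.80.21: descend 011110001111010001010000 ; hops seen [H3,H1,H1,H3,H0] ; pick H0
  + 146.204.0.0/16 (H0) depth=16
  + 120.244.0.0/16 (H0) depth=16
  + 120.244.80.0/24 (H1) depth=24
  - 146.204.144.0/20 clear@20
  - 120.0.0.0/8 clear@8
  - 120.244.80.0/24 clear@24
  - 120.192.0.0/10 clear@10
  - 0.0.0.0/0 clear@0

== LOOKUPS ==
["no-route","H0","H3","no-route","H3","H1","H1","H3","H0","H1","H0","H0"]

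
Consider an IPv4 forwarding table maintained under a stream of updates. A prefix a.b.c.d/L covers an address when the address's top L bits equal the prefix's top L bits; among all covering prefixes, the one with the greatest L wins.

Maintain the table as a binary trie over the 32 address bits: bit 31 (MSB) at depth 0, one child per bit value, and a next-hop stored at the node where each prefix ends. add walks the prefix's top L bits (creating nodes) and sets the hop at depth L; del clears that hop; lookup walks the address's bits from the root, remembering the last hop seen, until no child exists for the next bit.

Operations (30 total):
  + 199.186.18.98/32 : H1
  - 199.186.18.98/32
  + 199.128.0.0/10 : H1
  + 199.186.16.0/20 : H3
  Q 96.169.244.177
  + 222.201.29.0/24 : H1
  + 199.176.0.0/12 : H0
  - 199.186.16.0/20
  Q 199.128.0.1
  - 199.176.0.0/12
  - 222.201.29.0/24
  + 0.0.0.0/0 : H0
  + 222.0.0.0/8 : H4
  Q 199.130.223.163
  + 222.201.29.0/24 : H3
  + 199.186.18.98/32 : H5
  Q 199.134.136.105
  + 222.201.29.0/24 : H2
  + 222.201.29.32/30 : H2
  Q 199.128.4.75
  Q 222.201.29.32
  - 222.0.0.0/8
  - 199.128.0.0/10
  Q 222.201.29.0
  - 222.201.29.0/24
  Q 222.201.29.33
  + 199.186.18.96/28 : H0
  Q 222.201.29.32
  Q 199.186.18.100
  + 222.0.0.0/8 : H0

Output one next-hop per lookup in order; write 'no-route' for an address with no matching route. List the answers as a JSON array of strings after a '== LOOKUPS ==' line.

Apply in order:
  add 199.186.18.98/32 -> H1 at depth 32
  - 199.186.18.98/32 clear@32
  add 199.128.0.0/10 -> H1 at depth 10
  add 199.186.16.0/20 -> H3 at depth 20
  lookup 96.169.244.177: bits ε walk d0:- -> no-route
  add 222.201.29.0/24 -> H1 at depth 24
  add 199.176.0.0/12 -> H0 at depth 12
  - 199.186.16.0/20 clear@20
  lookup 199.128.0.1: bits 1100011110 walk d0:-→d1:-→d2:-→d3:-→d4:-→d5:-→d6:-→d7:-→d8:-→d9:-→d10:H1 -> H1
  - 199.176.0.0/12 clear@12
  - 222.201.29.0/24 clear@24
  add 0.0.0.0/0 -> H0 at depth 0
  add 222.0.0.0/8 -> H4 at depth 8
  lookup 199.130.223.163: bits 1100011110 walk d0:H0→d1:-→d2:-→d3:-→d4:-→d5:-→d6:-→d7:-→d8:-→d9:-→d10:H1 -> H1
  add 222.201.29.0/24 -> H3 at depth 24
  add 199.186.18.98/32 -> H5 at depth 32
  lookup 199.134.136.105: bits 1100011110 walk d0:H0→d1:-→d2:-→d3:-→d4:-→d5:-→d6:-→d7:-→d8:-→d9:-→d10:H1 -> H1
  add 222.201.29.0/24 -> H2 at depth 24
  add 222.201.29.32/30 -> H2 at depth 30
  lookup 199.128.4.75: bits 1100011110 walk d0:H0→d1:-→d2:-→d3:-→d4:-→d5:-→d6:-→d7:-→d8:-→d9:-→d10:H1 -> H1
  lookup 222.201.29.32: bits 110111101100100100011101001000 walk d0:H0→d1:-→d2:-→d3:-→d4:-→d5:-→d6:-→d7:-→d8:H4→d9:-→d10:-→d11:-→d12:-→d13:-→d14:-→d15:-→d16:-→d17:-→d18:-→d19:-→d20:-→d21:-→d22:-→d23:-→d24:H2→d25:-→d26:-→d27:-→d28:-→d29:-→d30:H2 -> H2
  - 222.0.0.0/8 clear@8
  - 199.128.0.0/10 clear@10
  lookup 222.201.29.0: bits 11011110110010010001110100 walk d0:H0→d1:-→d2:-→d3:-→d4:-→d5:-→d6:-→d7:-→d8:-→d9:-→d10:-→d11:-→d12:-→d13:-→d14:-→d15:-→d16:-→d17:-→d18:-→d19:-→d20:-→d21:-→d22:-→d23:-→d24:H2→d25:-→d26:- -> H2
  - 222.201.29.0/24 clear@24
  lookup 222.201.29.33: bits 110111101100100100011101001000 walk d0:H0→d1:-→d2:-→d3:-→d4:-→d5:-→d6:-→d7:-→d8:-→d9:-→d10:-→d11:-→d12:-→d13:-→d14:-→d15:-→d16:-→d17:-→d18:-→d19:-→d20:-→d21:-→d22:-→d23:-→d24:-→d25:-→d26:-→d27:-→d28:-→d29:-→d30:H2 -> H2
  add 199.186.18.96/28 -> H0 at depth 28
  lookup 222.201.29.32: bits 110111101100100100011101001000 walk d0:H0→d1:-→d2:-→d3:-→d4:-→d5:-→d6:-→d7:-→d8:-→d9:-→d10:-→d11:-→d12:-→d13:-→d14:-→d15:-→d16:-→d17:-→d18:-→d19:-→d20:-→d21:-→d22:-→d23:-→d24:-→d25:-→d26:-→d27:-→d28:-→d29:-→d30:H2 -> H2
  lookup 199.186.18.100: bits 11000111101110100001001001100 walk d0:H0→d1:-→d2:-→d3:-→d4:-→d5:-→d6:-→d7:-→d8:-→d9:-→d10:-→d11:-→d12:-→d13:-→d14:-→d15:-→d16:-→d17:-→d18:-→d19:-→d20:-→d21:-→d22:-→d23:-→d24:-→d25:-→d26:-→d27:-→d28:H0→d29:- -> H0
  add 222.0.0.0/8 -> H0 at depth 8

== LOOKUPS ==
["no-route","H1","H1","H1","H1","H2","H2","H2","H2","H0"]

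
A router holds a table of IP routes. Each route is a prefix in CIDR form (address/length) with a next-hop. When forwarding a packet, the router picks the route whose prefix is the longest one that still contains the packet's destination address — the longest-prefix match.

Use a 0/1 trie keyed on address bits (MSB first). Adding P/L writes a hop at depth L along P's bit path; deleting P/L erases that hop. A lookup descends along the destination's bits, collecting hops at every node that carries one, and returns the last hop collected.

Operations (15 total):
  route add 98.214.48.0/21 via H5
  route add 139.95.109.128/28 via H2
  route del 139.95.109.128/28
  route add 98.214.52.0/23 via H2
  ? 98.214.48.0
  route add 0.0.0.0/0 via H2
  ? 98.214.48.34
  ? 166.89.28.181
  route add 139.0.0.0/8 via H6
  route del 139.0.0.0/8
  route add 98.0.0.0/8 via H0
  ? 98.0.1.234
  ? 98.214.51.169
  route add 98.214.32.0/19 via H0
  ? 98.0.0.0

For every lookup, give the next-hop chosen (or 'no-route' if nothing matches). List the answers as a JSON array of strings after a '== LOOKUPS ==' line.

Trace:
  + 98.214.48.0/21 (H5) depth=21
  + 139.95.109.128/28 (H2) depth=28
  - 139.95.109.128/28 clear@28
  + 98.214.52.0/23 (H2) depth=23
  Q 98.214.48.0: descend 011000101101011000110 ; hops seen [H5] ; pick H5
  + 0.0.0.0/0 (H2) depth=0
  Q 98.214.48.34: descend 011000101101011000110 ; hops seen [H2,H5] ; pick H5
  Q 166.89.28.181: descend 10 ; hops seen [H2] ; pick H2
  + 139.0.0.0/8 (H6) depth=8
  - 139.0.0.0/8 clear@8
  + 98.0.0.0/8 (H0) depth=8
  Q 98.0.1.234: descend 01100010 ; hops seen [H2,H0] ; pick H0
  Q 98.214.51.169: descend 011000101101011000110 ; hops seen [H2,H0,H5] ; pick H5
  + 98.214.32.0/19 (H0) depth=19
  Q 98.0.0.0: descend 01100010 ; hops seen [H2,H0] ; pick H0

== LOOKUPS ==
["H5","H5","H2","H0","H5","H0"]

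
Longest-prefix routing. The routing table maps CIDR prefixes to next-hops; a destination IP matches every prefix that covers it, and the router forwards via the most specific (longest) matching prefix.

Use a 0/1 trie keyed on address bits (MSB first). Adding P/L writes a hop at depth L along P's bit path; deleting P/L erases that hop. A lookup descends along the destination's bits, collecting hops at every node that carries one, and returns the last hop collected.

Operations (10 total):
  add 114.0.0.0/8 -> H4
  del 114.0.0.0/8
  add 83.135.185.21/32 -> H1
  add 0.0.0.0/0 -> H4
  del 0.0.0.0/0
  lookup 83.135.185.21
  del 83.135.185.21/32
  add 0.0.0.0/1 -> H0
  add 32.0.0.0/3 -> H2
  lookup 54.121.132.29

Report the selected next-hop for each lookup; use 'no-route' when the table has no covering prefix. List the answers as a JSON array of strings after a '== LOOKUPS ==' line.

Trace:
  add 114.0.0.0/8 -> H4 at depth 8
  - 114.0.0.0/8 clear@8
  add 83.135.185.21/32 -> H1 at depth 32
  add 0.0.0.0/0 -> H4 at depth 0
  - 0.0.0.0/0 clear@0
  lookup 83.135.185.21: bits 01010011100001111011100100010101 walk d0:-→d1:-→d2:-→d3:-→d4:-→d5:-→d6:-→d7:-→d8:-→d9:-→d10:-→d11:-→d12:-→d13:-→d14:-→d15:-→d16:-→d17:-→d18:-→d19:-→d20:-→d21:-→d22:-→d23:-→d24:-→d25:-→d26:-→d27:-→d28:-→d29:-→d30:-→d31:-→d32:H1 -> H1
  - 83.135.185.21/32 clear@32
  add 0.0.0.0/1 -> H0 at depth 1
  add 32.0.0.0/3 -> H2 at depth 3
  lookup 54.121.132.29: bits 001 walk d0:-→d1:H0→d2:-→d3:H2 -> H2

== LOOKUPS ==
["H1","H2"]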